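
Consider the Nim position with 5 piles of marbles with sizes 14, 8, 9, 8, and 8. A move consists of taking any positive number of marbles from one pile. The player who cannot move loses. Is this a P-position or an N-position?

N-position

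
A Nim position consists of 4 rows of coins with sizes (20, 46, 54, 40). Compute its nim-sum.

Nim-sum: 20 ^ 46 ^ 54 ^ 40 = 36.

36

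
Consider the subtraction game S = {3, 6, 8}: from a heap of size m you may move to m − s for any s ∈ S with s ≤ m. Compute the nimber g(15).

1

Build the Grundy sequence with g(k) = mex{g(k−s) : s ∈ {3, 6, 8}, s ≤ k}:
k:     0  1  2  3  4  5  6  7  8  9 10 11 12 13 14 15
g(k):  0  0  0  1  1  1  2  2  2  3  3  0  0  0  1  1
So g(15) = 1.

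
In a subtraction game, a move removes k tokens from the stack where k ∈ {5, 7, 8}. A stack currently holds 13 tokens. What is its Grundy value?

0

Grundy values for subtraction set {5, 7, 8}:
g(0) = mex{} = 0
g(1) = mex{} = 0
g(2) = mex{} = 0
g(3) = mex{} = 0
g(4) = mex{} = 0
g(5) = mex{0} = 1
g(6) = mex{0} = 1
g(7) = mex{0} = 1
g(8) = mex{0} = 1
g(9) = mex{0} = 1
g(10) = mex{0,1} = 2
g(11) = mex{0,1} = 2
g(12) = mex{0,1} = 2
g(13) = mex{1} = 0
So g(13) = 0.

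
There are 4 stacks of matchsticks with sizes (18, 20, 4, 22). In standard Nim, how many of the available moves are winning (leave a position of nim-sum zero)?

Compute the nim-sum pairwise:
18 ⊕ 20 = 6
6 ⊕ 4 = 2
2 ⊕ 22 = 20
The overall nim-sum is X = 20. A stack of size p has a winning move iff p XOR X < p (reduce it to p XOR X).
  18: 18 XOR 20 = 6 < 18 — winning move (to 6).
  20: 20 XOR 20 = 0 < 20 — winning move (to 0).
  4: 4 XOR 20 = 16 ≥ 4 — no move.
  22: 22 XOR 20 = 2 < 22 — winning move (to 2).
That gives 3 winning moves.

3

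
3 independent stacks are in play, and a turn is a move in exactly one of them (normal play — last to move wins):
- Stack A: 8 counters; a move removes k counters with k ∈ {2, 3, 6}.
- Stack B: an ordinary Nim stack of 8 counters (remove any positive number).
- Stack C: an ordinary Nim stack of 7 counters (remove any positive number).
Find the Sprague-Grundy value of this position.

For stack A, compute g(0), g(1), … with moves {2, 3, 6}:
g(0) = mex{} = 0
g(1) = mex{} = 0
g(2) = mex{0} = 1
g(3) = mex{0} = 1
g(4) = mex{0,1} = 2
g(5) = mex{1} = 0
g(6) = mex{0,1,2} = 3
g(7) = mex{0,2} = 1
g(8) = mex{0,1,3} = 2
So g(8) = 2.
Stack B is a plain Nim stack of size 8, so its Grundy value is 8.
Stack C is a plain Nim stack of size 7, so its Grundy value is 7.
The value of a disjunctive sum is the nim-sum of the parts.
Combined value = 2 XOR 8 XOR 7 = 13.

13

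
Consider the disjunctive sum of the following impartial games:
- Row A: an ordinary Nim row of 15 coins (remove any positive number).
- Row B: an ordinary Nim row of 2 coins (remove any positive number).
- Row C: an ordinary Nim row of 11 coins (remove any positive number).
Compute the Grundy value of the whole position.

6

Row A is a plain Nim row of size 15, so its Grundy value is 15.
Row B is a plain Nim row of size 2, so its Grundy value is 2.
Row C is a plain Nim row of size 11, so its Grundy value is 11.
By the Sprague-Grundy theorem, the Grundy value of a sum of independent games is the XOR of the component values.
Combined value = 15 ⊕ 2 ⊕ 11 = 6.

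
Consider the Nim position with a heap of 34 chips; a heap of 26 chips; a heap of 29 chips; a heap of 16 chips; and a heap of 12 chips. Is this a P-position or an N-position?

Compute the nim-sum pairwise:
34 ⊕ 26 = 56
56 ⊕ 29 = 37
37 ⊕ 16 = 53
53 ⊕ 12 = 57
The nim-sum is 57 ≠ 0, so this is an N-position: the player to move can win.

N-position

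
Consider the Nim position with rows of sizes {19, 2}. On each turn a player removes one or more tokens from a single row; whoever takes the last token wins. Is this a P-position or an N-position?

Nim-sum: 19 XOR 2 = 17.
The nim-sum is 17 ≠ 0, so this is an N-position: the player to move can win.

N-position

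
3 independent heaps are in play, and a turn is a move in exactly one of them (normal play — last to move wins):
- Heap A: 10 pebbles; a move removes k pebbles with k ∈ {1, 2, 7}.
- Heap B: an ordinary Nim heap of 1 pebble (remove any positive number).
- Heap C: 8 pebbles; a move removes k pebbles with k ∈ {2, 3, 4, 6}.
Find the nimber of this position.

0

Build the Grundy sequence for heap A with g(k) = mex{g(k−s) : s ∈ {1, 2, 7}, s ≤ k}:
k:     0  1  2  3  4  5  6  7  8  9 10
g(k):  0  1  2  0  1  2  0  1  2  0  1
So g(10) = 1.
Heap B is a plain Nim heap of size 1, so its Grundy value is 1.
For heap C, compute g(0), g(1), … with moves {2, 3, 4, 6}:
k:     0  1  2  3  4  5  6  7  8
g(k):  0  0  1  1  2  2  3  3  0
So g(8) = 0.
By the Sprague-Grundy theorem, the Grundy value of a sum of independent games is the XOR of the component values.
Combined value = 1 ⊕ 1 ⊕ 0 = 0.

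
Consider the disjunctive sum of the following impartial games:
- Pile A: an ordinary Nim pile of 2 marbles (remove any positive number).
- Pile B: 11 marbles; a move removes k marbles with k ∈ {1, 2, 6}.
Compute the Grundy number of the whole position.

3

Pile A is a plain Nim pile of size 2, so its Grundy value is 2.
Build the Grundy sequence for pile B with g(k) = mex{g(k−s) : s ∈ {1, 2, 6}, s ≤ k}:
g(0) = mex{} = 0
g(1) = mex{0} = 1
g(2) = mex{0,1} = 2
g(3) = mex{1,2} = 0
g(4) = mex{0,2} = 1
g(5) = mex{0,1} = 2
g(6) = mex{0,1,2} = 3
g(7) = mex{1,2,3} = 0
g(8) = mex{0,2,3} = 1
g(9) = mex{0,1} = 2
g(10) = mex{1,2} = 0
g(11) = mex{0,2} = 1
So g(11) = 1.
By the Sprague-Grundy theorem, the Grundy value of a sum of independent games is the XOR of the component values.
Combined value = 2 XOR 1 = 3.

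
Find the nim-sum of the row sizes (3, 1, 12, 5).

In binary:
  0011  (3)
  0001  (1)
  1100  (12)
  0101  (5)
  ----
  1011  (11)

11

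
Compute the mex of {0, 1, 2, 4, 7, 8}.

The values 0, 1, 2 are all present; 3 is the first non-negative integer missing from the set.

3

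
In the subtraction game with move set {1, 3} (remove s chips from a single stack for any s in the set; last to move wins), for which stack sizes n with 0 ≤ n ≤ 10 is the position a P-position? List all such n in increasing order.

Grundy values for subtraction set {1, 3}:
k:     0  1  2  3  4  5  6  7  8  9 10
g(k):  0  1  0  1  0  1  0  1  0  1  0
The P-positions (g = 0) in 0..10 are 0, 2, 4, 6, 8, 10.

0, 2, 4, 6, 8, 10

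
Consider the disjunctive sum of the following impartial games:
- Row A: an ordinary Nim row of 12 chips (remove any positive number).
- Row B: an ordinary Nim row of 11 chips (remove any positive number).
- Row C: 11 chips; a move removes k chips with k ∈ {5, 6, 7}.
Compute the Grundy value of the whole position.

Row A is a plain Nim row of size 12, so its Grundy value is 12.
Row B is a plain Nim row of size 11, so its Grundy value is 11.
Build the Grundy sequence for row C with g(k) = mex{g(k−s) : s ∈ {5, 6, 7}, s ≤ k}:
k:     0  1  2  3  4  5  6  7  8  9 10 11
g(k):  0  0  0  0  0  1  1  1  1  1  2  2
So g(11) = 2.
By the Sprague-Grundy theorem, the Grundy value of a sum of independent games is the XOR of the component values.
Combined value = 12 ⊕ 11 ⊕ 2 = 5.

5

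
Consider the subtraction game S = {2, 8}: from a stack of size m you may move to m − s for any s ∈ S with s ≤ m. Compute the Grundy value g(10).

0

Grundy values for subtraction set {2, 8}:
k:     0  1  2  3  4  5  6  7  8  9 10
g(k):  0  0  1  1  0  0  1  1  2  2  0
So g(10) = 0.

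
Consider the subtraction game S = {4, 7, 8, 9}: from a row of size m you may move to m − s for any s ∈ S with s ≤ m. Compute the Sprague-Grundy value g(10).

2

Build the Grundy sequence with g(k) = mex{g(k−s) : s ∈ {4, 7, 8, 9}, s ≤ k}:
g(0) = mex{} = 0
g(1) = mex{} = 0
g(2) = mex{} = 0
g(3) = mex{} = 0
g(4) = mex{0} = 1
g(5) = mex{0} = 1
g(6) = mex{0} = 1
g(7) = mex{0} = 1
g(8) = mex{0,1} = 2
g(9) = mex{0,1} = 2
g(10) = mex{0,1} = 2
So g(10) = 2.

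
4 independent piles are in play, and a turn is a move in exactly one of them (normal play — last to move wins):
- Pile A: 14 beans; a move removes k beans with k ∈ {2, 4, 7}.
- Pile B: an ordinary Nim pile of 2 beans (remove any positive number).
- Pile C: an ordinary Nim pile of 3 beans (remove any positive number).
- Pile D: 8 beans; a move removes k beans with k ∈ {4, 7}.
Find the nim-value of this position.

2

Grundy values for pile A (subtraction set {2, 4, 7}):
k:     0  1  2  3  4  5  6  7  8  9 10 11 12 13 14
g(k):  0  0  1  1  2  2  0  3  1  0  2  1  0  2  1
So g(14) = 1.
Pile B is a plain Nim pile of size 2, so its Grundy value is 2.
Pile C is a plain Nim pile of size 3, so its Grundy value is 3.
Grundy values for pile D (subtraction set {4, 7}):
k:     0  1  2  3  4  5  6  7  8
g(k):  0  0  0  0  1  1  1  1  2
So g(8) = 2.
The value of a disjunctive sum is the nim-sum of the parts.
Combined value = 1 XOR 2 XOR 3 XOR 2 = 2.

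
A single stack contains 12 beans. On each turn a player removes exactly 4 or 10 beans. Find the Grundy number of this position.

1

Build the Grundy sequence with g(k) = mex{g(k−s) : s ∈ {4, 10}, s ≤ k}:
k:     0  1  2  3  4  5  6  7  8  9 10 11 12
g(k):  0  0  0  0  1  1  1  1  0  0  2  2  1
So g(12) = 1.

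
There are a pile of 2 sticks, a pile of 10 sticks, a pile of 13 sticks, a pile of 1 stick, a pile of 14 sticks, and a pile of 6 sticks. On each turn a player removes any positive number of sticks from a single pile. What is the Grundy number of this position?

12

Compute the nim-sum pairwise:
2 ^ 10 = 8
8 ^ 13 = 5
5 ^ 1 = 4
4 ^ 14 = 10
10 ^ 6 = 12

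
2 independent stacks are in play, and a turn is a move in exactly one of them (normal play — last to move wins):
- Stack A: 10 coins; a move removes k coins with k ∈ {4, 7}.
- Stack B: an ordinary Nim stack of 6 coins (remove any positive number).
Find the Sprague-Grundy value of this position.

4

For stack A, compute g(0), g(1), … with moves {4, 7}:
k:     0  1  2  3  4  5  6  7  8  9 10
g(k):  0  0  0  0  1  1  1  1  2  2  2
So g(10) = 2.
Stack B is a plain Nim stack of size 6, so its Grundy value is 6.
The value of a disjunctive sum is the nim-sum of the parts.
Combined value = 2 ⊕ 6 = 4.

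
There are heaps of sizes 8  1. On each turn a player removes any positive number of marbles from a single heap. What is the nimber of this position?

9

In binary:
  1000  (8)
  0001  (1)
  ----
  1001  (9)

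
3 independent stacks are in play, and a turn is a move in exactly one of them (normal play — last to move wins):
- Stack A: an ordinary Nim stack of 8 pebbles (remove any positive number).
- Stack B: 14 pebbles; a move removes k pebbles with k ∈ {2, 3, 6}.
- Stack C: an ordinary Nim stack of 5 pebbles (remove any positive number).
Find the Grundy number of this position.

13

Stack A is a plain Nim stack of size 8, so its Grundy value is 8.
Build the Grundy sequence for stack B with g(k) = mex{g(k−s) : s ∈ {2, 3, 6}, s ≤ k}:
g(0) = mex{} = 0
g(1) = mex{} = 0
g(2) = mex{0} = 1
g(3) = mex{0} = 1
g(4) = mex{0,1} = 2
g(5) = mex{1} = 0
g(6) = mex{0,1,2} = 3
g(7) = mex{0,2} = 1
g(8) = mex{0,1,3} = 2
g(9) = mex{1,3} = 0
g(10) = mex{1,2} = 0
g(11) = mex{0,2} = 1
g(12) = mex{0,3} = 1
g(13) = mex{0,1} = 2
g(14) = mex{1,2} = 0
So g(14) = 0.
Stack C is a plain Nim stack of size 5, so its Grundy value is 5.
The value of a disjunctive sum is the nim-sum of the parts.
Combined value = 8 ⊕ 0 ⊕ 5 = 13.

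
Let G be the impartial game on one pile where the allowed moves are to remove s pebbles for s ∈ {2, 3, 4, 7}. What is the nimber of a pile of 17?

Compute g(0), g(1), … for moves {2, 3, 4, 7}:
k:     0  1  2  3  4  5  6  7  8  9 10 11 12 13 14 15 16 17
g(k):  0  0  1  1  2  2  0  3  1  4  2  0  0  1  1  2  2  0
So g(17) = 0.

0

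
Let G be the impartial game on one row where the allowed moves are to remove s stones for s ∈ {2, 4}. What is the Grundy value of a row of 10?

2

Build the Grundy sequence with g(k) = mex{g(k−s) : s ∈ {2, 4}, s ≤ k}:
k:     0  1  2  3  4  5  6  7  8  9 10
g(k):  0  0  1  1  2  2  0  0  1  1  2
So g(10) = 2.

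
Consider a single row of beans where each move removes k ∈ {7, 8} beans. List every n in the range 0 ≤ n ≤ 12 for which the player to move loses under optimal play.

0, 1, 2, 3, 4, 5, 6

Compute g(0), g(1), … for moves {7, 8}:
k:     0  1  2  3  4  5  6  7  8  9 10 11 12
g(k):  0  0  0  0  0  0  0  1  1  1  1  1  1
The P-positions (g = 0) in 0..12 are 0, 1, 2, 3, 4, 5, 6.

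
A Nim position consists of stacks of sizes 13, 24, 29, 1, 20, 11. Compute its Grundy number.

22

Nim-sum: 13 XOR 24 XOR 29 XOR 1 XOR 20 XOR 11 = 22.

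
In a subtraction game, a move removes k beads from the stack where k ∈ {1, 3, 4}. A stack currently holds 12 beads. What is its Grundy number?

Grundy values for subtraction set {1, 3, 4}:
g(0) = mex{} = 0
g(1) = mex{0} = 1
g(2) = mex{1} = 0
g(3) = mex{0} = 1
g(4) = mex{0,1} = 2
g(5) = mex{0,1,2} = 3
g(6) = mex{0,1,3} = 2
g(7) = mex{1,2} = 0
g(8) = mex{0,2,3} = 1
g(9) = mex{1,2,3} = 0
g(10) = mex{0,2} = 1
g(11) = mex{0,1} = 2
g(12) = mex{0,1,2} = 3
So g(12) = 3.

3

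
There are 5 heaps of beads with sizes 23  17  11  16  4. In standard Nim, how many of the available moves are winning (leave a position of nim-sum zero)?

Compute the nim-sum pairwise:
23 ⊕ 17 = 6
6 ⊕ 11 = 13
13 ⊕ 16 = 29
29 ⊕ 4 = 25
The overall nim-sum is X = 25. A heap of size p has a winning move iff p XOR X < p (reduce it to p XOR X).
  23: 23 XOR 25 = 14 < 23 — winning move (to 14).
  17: 17 XOR 25 = 8 < 17 — winning move (to 8).
  11: 11 XOR 25 = 18 ≥ 11 — no move.
  16: 16 XOR 25 = 9 < 16 — winning move (to 9).
  4: 4 XOR 25 = 29 ≥ 4 — no move.
That gives 3 winning moves.

3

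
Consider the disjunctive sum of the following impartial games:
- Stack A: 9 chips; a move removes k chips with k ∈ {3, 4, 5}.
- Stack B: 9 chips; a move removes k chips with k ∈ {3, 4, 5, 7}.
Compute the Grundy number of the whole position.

3

For stack A, compute g(0), g(1), … with moves {3, 4, 5}:
k:     0  1  2  3  4  5  6  7  8  9
g(k):  0  0  0  1  1  1  2  2  0  0
So g(9) = 0.
Grundy values for stack B (subtraction set {3, 4, 5, 7}):
g(0) = mex{} = 0
g(1) = mex{} = 0
g(2) = mex{} = 0
g(3) = mex{0} = 1
g(4) = mex{0} = 1
g(5) = mex{0} = 1
g(6) = mex{0,1} = 2
g(7) = mex{0,1} = 2
g(8) = mex{0,1} = 2
g(9) = mex{0,1,2} = 3
So g(9) = 3.
By the Sprague-Grundy theorem, the Grundy value of a sum of independent games is the XOR of the component values.
Combined value = 0 ⊕ 3 = 3.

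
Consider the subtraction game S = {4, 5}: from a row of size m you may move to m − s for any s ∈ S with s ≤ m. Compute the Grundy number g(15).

Compute g(0), g(1), … for moves {4, 5}:
k:     0  1  2  3  4  5  6  7  8  9 10 11 12 13 14 15
g(k):  0  0  0  0  1  1  1  1  2  0  0  0  0  1  1  1
So g(15) = 1.

1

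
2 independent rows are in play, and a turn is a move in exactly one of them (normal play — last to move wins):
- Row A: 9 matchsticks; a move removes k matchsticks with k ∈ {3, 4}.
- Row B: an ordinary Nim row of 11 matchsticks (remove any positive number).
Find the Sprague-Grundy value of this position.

Build the Grundy sequence for row A with g(k) = mex{g(k−s) : s ∈ {3, 4}, s ≤ k}:
k:     0  1  2  3  4  5  6  7  8  9
g(k):  0  0  0  1  1  1  2  0  0  0
So g(9) = 0.
Row B is a plain Nim row of size 11, so its Grundy value is 11.
By the Sprague-Grundy theorem, the Grundy value of a sum of independent games is the XOR of the component values.
Combined value = 0 XOR 11 = 11.

11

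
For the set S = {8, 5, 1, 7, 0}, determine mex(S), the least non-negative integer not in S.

2

The values 0, 1 are all present; 2 is the first non-negative integer missing from the set.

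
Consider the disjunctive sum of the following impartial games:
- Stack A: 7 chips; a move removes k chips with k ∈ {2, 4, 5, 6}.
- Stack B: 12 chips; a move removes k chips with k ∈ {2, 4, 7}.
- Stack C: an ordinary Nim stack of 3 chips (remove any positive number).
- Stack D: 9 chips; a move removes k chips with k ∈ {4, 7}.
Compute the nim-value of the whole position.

For stack A, compute g(0), g(1), … with moves {2, 4, 5, 6}:
k:     0  1  2  3  4  5  6  7
g(k):  0  0  1  1  2  2  3  3
So g(7) = 3.
Build the Grundy sequence for stack B with g(k) = mex{g(k−s) : s ∈ {2, 4, 7}, s ≤ k}:
k:     0  1  2  3  4  5  6  7  8  9 10 11 12
g(k):  0  0  1  1  2  2  0  3  1  0  2  1  0
So g(12) = 0.
Stack C is a plain Nim stack of size 3, so its Grundy value is 3.
For stack D, compute g(0), g(1), … with moves {4, 7}:
k:     0  1  2  3  4  5  6  7  8  9
g(k):  0  0  0  0  1  1  1  1  2  2
So g(9) = 2.
By the Sprague-Grundy theorem, the Grundy value of a sum of independent games is the XOR of the component values.
Combined value = 3 XOR 0 XOR 3 XOR 2 = 2.

2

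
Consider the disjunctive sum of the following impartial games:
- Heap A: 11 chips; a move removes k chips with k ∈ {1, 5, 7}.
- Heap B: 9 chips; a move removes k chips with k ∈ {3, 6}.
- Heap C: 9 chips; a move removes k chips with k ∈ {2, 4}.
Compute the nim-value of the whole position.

Grundy values for heap A (subtraction set {1, 5, 7}):
g(0) = mex{} = 0
g(1) = mex{0} = 1
g(2) = mex{1} = 0
g(3) = mex{0} = 1
g(4) = mex{1} = 0
g(5) = mex{0} = 1
g(6) = mex{1} = 0
g(7) = mex{0} = 1
g(8) = mex{1} = 0
g(9) = mex{0} = 1
g(10) = mex{1} = 0
g(11) = mex{0} = 1
So g(11) = 1.
Grundy values for heap B (subtraction set {3, 6}):
k:     0  1  2  3  4  5  6  7  8  9
g(k):  0  0  0  1  1  1  2  2  2  0
So g(9) = 0.
Grundy values for heap C (subtraction set {2, 4}):
k:     0  1  2  3  4  5  6  7  8  9
g(k):  0  0  1  1  2  2  0  0  1  1
So g(9) = 1.
The value of a disjunctive sum is the nim-sum of the parts.
Combined value = 1 ⊕ 0 ⊕ 1 = 0.

0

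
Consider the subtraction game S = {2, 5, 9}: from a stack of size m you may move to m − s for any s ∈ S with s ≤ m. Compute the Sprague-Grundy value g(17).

Build the Grundy sequence with g(k) = mex{g(k−s) : s ∈ {2, 5, 9}, s ≤ k}:
k:     0  1  2  3  4  5  6  7  8  9 10 11 12 13 14 15 16 17
g(k):  0  0  1  1  0  2  1  0  0  1  1  0  2  1  0  0  1  1
So g(17) = 1.

1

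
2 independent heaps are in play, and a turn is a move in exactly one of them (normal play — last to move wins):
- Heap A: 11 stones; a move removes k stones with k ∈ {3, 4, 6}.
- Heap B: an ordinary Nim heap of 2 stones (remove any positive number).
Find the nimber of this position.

2

Build the Grundy sequence for heap A with g(k) = mex{g(k−s) : s ∈ {3, 4, 6}, s ≤ k}:
g(0) = mex{} = 0
g(1) = mex{} = 0
g(2) = mex{} = 0
g(3) = mex{0} = 1
g(4) = mex{0} = 1
g(5) = mex{0} = 1
g(6) = mex{0,1} = 2
g(7) = mex{0,1} = 2
g(8) = mex{0,1} = 2
g(9) = mex{1,2} = 0
g(10) = mex{1,2} = 0
g(11) = mex{1,2} = 0
So g(11) = 0.
Heap B is a plain Nim heap of size 2, so its Grundy value is 2.
By the Sprague-Grundy theorem, the Grundy value of a sum of independent games is the XOR of the component values.
Combined value = 0 ⊕ 2 = 2.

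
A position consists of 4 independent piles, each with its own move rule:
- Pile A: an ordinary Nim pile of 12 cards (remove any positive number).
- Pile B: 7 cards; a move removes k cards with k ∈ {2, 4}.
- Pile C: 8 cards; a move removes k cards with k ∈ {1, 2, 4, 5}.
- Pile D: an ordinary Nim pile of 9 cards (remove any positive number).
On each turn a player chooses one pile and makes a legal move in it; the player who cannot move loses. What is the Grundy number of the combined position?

Pile A is a plain Nim pile of size 12, so its Grundy value is 12.
For pile B, compute g(0), g(1), … with moves {2, 4}:
g(0) = mex{} = 0
g(1) = mex{} = 0
g(2) = mex{0} = 1
g(3) = mex{0} = 1
g(4) = mex{0,1} = 2
g(5) = mex{0,1} = 2
g(6) = mex{1,2} = 0
g(7) = mex{1,2} = 0
So g(7) = 0.
Build the Grundy sequence for pile C with g(k) = mex{g(k−s) : s ∈ {1, 2, 4, 5}, s ≤ k}:
g(0) = mex{} = 0
g(1) = mex{0} = 1
g(2) = mex{0,1} = 2
g(3) = mex{1,2} = 0
g(4) = mex{0,2} = 1
g(5) = mex{0,1} = 2
g(6) = mex{1,2} = 0
g(7) = mex{0,2} = 1
g(8) = mex{0,1} = 2
So g(8) = 2.
Pile D is a plain Nim pile of size 9, so its Grundy value is 9.
By the Sprague-Grundy theorem, the Grundy value of a sum of independent games is the XOR of the component values.
Combined value = 12 XOR 0 XOR 2 XOR 9 = 7.

7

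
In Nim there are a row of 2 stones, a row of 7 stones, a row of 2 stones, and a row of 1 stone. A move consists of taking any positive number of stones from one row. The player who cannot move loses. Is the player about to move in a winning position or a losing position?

Winning position

Nim-sum: 2 ⊕ 7 ⊕ 2 ⊕ 1 = 6.
The nim-sum is 6 ≠ 0, so this is an N-position: the player to move can win.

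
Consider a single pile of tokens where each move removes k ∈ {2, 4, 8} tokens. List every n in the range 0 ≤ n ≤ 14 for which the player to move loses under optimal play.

0, 1, 6, 7, 12, 13

Build the Grundy sequence with g(k) = mex{g(k−s) : s ∈ {2, 4, 8}, s ≤ k}:
g(0) = mex{} = 0
g(1) = mex{} = 0
g(2) = mex{0} = 1
g(3) = mex{0} = 1
g(4) = mex{0,1} = 2
g(5) = mex{0,1} = 2
g(6) = mex{1,2} = 0
g(7) = mex{1,2} = 0
g(8) = mex{0,2} = 1
g(9) = mex{0,2} = 1
g(10) = mex{0,1} = 2
g(11) = mex{0,1} = 2
g(12) = mex{1,2} = 0
g(13) = mex{1,2} = 0
g(14) = mex{0,2} = 1
The P-positions (g = 0) in 0..14 are 0, 1, 6, 7, 12, 13.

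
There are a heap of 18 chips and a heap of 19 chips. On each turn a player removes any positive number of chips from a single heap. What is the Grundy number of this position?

Compute the nim-sum pairwise:
18 ⊕ 19 = 1

1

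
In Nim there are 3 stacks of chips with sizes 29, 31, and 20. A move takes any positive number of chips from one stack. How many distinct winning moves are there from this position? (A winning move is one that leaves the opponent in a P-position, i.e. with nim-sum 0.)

Write each in binary and XOR column by column:
  11101  (29)
  11111  (31)
  10100  (20)
  -----
  10110  (22)
The overall nim-sum is X = 22. A stack of size p has a winning move iff p XOR X < p (reduce it to p XOR X).
  29: 29 XOR 22 = 11 < 29 — winning move (to 11).
  31: 31 XOR 22 = 9 < 31 — winning move (to 9).
  20: 20 XOR 22 = 2 < 20 — winning move (to 2).
That gives 3 winning moves.

3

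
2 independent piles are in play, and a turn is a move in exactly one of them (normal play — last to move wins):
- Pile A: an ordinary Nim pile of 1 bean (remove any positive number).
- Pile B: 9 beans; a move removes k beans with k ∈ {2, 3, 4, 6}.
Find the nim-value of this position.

1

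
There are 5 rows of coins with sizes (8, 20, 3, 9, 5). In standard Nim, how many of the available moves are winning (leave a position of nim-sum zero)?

In binary:
  01000  (8)
  10100  (20)
  00011  (3)
  01001  (9)
  00101  (5)
  -----
  10011  (19)
The overall nim-sum is X = 19. A row of size p has a winning move iff p XOR X < p (reduce it to p XOR X).
  8: 8 XOR 19 = 27 ≥ 8 — no move.
  20: 20 XOR 19 = 7 < 20 — winning move (to 7).
  3: 3 XOR 19 = 16 ≥ 3 — no move.
  9: 9 XOR 19 = 26 ≥ 9 — no move.
  5: 5 XOR 19 = 22 ≥ 5 — no move.
That gives 1 winning move.

1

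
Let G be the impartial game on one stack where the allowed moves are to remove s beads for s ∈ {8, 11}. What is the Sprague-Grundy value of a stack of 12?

Build the Grundy sequence with g(k) = mex{g(k−s) : s ∈ {8, 11}, s ≤ k}:
k:     0  1  2  3  4  5  6  7  8  9 10 11 12
g(k):  0  0  0  0  0  0  0  0  1  1  1  1  1
So g(12) = 1.

1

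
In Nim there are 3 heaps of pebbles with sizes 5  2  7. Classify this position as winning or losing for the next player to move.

Losing position

Compute the nim-sum pairwise:
5 ^ 2 = 7
7 ^ 7 = 0
The nim-sum is 0, so this is a P-position: the player to move is in a losing position under optimal play.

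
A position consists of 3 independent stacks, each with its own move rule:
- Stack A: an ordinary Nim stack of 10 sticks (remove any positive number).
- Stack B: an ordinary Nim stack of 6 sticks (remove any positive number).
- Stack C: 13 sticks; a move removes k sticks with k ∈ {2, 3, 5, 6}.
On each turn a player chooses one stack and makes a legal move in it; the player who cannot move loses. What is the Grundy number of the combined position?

14

Stack A is a plain Nim stack of size 10, so its Grundy value is 10.
Stack B is a plain Nim stack of size 6, so its Grundy value is 6.
Build the Grundy sequence for stack C with g(k) = mex{g(k−s) : s ∈ {2, 3, 5, 6}, s ≤ k}:
k:     0  1  2  3  4  5  6  7  8  9 10 11 12 13
g(k):  0  0  1  1  2  2  3  3  0  0  1  1  2  2
So g(13) = 2.
By the Sprague-Grundy theorem, the Grundy value of a sum of independent games is the XOR of the component values.
Combined value = 10 ⊕ 6 ⊕ 2 = 14.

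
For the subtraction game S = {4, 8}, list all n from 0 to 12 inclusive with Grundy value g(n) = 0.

Build the Grundy sequence with g(k) = mex{g(k−s) : s ∈ {4, 8}, s ≤ k}:
k:     0  1  2  3  4  5  6  7  8  9 10 11 12
g(k):  0  0  0  0  1  1  1  1  2  2  2  2  0
The P-positions (g = 0) in 0..12 are 0, 1, 2, 3, 12.

0, 1, 2, 3, 12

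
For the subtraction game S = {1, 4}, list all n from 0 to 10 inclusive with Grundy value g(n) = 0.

0, 2, 5, 7, 10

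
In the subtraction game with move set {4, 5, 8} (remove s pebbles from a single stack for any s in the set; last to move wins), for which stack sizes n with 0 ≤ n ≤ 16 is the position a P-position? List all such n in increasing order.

Build the Grundy sequence with g(k) = mex{g(k−s) : s ∈ {4, 5, 8}, s ≤ k}:
k:     0  1  2  3  4  5  6  7  8  9 10 11 12 13 14 15 16
g(k):  0  0  0  0  1  1  1  1  2  2  2  2  0  0  0  0  1
The P-positions (g = 0) in 0..16 are 0, 1, 2, 3, 12, 13, 14, 15.

0, 1, 2, 3, 12, 13, 14, 15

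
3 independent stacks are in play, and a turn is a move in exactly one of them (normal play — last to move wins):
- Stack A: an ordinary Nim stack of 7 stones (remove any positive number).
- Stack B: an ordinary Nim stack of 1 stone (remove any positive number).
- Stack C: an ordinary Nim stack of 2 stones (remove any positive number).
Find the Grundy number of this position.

4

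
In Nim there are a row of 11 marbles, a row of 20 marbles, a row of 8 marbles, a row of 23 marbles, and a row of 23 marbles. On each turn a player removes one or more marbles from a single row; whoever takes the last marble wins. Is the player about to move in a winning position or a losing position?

Winning position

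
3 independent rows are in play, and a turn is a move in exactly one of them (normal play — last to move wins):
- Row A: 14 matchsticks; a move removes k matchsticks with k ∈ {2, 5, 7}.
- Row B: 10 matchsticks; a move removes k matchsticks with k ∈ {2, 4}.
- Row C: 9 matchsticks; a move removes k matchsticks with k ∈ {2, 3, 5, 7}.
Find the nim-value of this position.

Build the Grundy sequence for row A with g(k) = mex{g(k−s) : s ∈ {2, 5, 7}, s ≤ k}:
k:     0  1  2  3  4  5  6  7  8  9 10 11 12 13 14
g(k):  0  0  1  1  0  2  1  3  2  2  0  3  1  0  0
So g(14) = 0.
Grundy values for row B (subtraction set {2, 4}):
k:     0  1  2  3  4  5  6  7  8  9 10
g(k):  0  0  1  1  2  2  0  0  1  1  2
So g(10) = 2.
Build the Grundy sequence for row C with g(k) = mex{g(k−s) : s ∈ {2, 3, 5, 7}, s ≤ k}:
k:     0  1  2  3  4  5  6  7  8  9
g(k):  0  0  1  1  2  2  3  3  4  0
So g(9) = 0.
The value of a disjunctive sum is the nim-sum of the parts.
Combined value = 0 XOR 2 XOR 0 = 2.

2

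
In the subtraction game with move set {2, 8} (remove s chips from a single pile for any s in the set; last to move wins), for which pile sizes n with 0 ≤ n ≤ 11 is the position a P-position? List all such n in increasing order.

0, 1, 4, 5, 10, 11

Grundy values for subtraction set {2, 8}:
g(0) = mex{} = 0
g(1) = mex{} = 0
g(2) = mex{0} = 1
g(3) = mex{0} = 1
g(4) = mex{1} = 0
g(5) = mex{1} = 0
g(6) = mex{0} = 1
g(7) = mex{0} = 1
g(8) = mex{0,1} = 2
g(9) = mex{0,1} = 2
g(10) = mex{1,2} = 0
g(11) = mex{1,2} = 0
The P-positions (g = 0) in 0..11 are 0, 1, 4, 5, 10, 11.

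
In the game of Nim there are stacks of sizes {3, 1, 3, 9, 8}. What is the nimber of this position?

0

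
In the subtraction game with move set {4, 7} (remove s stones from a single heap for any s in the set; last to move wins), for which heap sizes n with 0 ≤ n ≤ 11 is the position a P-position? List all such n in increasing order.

Compute g(0), g(1), … for moves {4, 7}:
g(0) = mex{} = 0
g(1) = mex{} = 0
g(2) = mex{} = 0
g(3) = mex{} = 0
g(4) = mex{0} = 1
g(5) = mex{0} = 1
g(6) = mex{0} = 1
g(7) = mex{0} = 1
g(8) = mex{0,1} = 2
g(9) = mex{0,1} = 2
g(10) = mex{0,1} = 2
g(11) = mex{1} = 0
The P-positions (g = 0) in 0..11 are 0, 1, 2, 3, 11.

0, 1, 2, 3, 11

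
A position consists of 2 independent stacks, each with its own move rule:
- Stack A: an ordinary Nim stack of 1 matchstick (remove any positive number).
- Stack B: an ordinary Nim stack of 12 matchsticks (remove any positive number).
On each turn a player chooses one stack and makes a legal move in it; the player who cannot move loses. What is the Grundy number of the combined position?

13

Stack A is a plain Nim stack of size 1, so its Grundy value is 1.
Stack B is a plain Nim stack of size 12, so its Grundy value is 12.
By the Sprague-Grundy theorem, the Grundy value of a sum of independent games is the XOR of the component values.
Combined value = 1 ⊕ 12 = 13.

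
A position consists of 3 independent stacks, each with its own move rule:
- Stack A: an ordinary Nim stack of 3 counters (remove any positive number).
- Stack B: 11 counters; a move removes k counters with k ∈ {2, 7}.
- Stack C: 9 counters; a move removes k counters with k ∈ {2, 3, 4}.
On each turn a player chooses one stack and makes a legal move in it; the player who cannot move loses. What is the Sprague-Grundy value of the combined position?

3

Stack A is a plain Nim stack of size 3, so its Grundy value is 3.
For stack B, compute g(0), g(1), … with moves {2, 7}:
k:     0  1  2  3  4  5  6  7  8  9 10 11
g(k):  0  0  1  1  0  0  1  1  2  0  0  1
So g(11) = 1.
Grundy values for stack C (subtraction set {2, 3, 4}):
k:     0  1  2  3  4  5  6  7  8  9
g(k):  0  0  1  1  2  2  0  0  1  1
So g(9) = 1.
The value of a disjunctive sum is the nim-sum of the parts.
Combined value = 3 ⊕ 1 ⊕ 1 = 3.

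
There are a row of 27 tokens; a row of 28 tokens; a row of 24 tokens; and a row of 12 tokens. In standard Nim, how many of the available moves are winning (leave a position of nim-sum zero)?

3

Write each in binary and XOR column by column:
  11011  (27)
  11100  (28)
  11000  (24)
  01100  (12)
  -----
  10011  (19)
The overall nim-sum is X = 19. A row of size p has a winning move iff p XOR X < p (reduce it to p XOR X).
  27: 27 XOR 19 = 8 < 27 — winning move (to 8).
  28: 28 XOR 19 = 15 < 28 — winning move (to 15).
  24: 24 XOR 19 = 11 < 24 — winning move (to 11).
  12: 12 XOR 19 = 31 ≥ 12 — no move.
That gives 3 winning moves.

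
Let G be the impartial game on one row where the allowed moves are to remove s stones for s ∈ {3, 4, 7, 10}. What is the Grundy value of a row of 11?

Grundy values for subtraction set {3, 4, 7, 10}:
k:     0  1  2  3  4  5  6  7  8  9 10 11
g(k):  0  0  0  1  1  1  2  2  2  3  3  3
So g(11) = 3.

3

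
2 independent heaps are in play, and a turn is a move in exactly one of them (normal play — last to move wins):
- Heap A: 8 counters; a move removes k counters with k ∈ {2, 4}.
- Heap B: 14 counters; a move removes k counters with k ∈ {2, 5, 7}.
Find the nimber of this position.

1

Grundy values for heap A (subtraction set {2, 4}):
g(0) = mex{} = 0
g(1) = mex{} = 0
g(2) = mex{0} = 1
g(3) = mex{0} = 1
g(4) = mex{0,1} = 2
g(5) = mex{0,1} = 2
g(6) = mex{1,2} = 0
g(7) = mex{1,2} = 0
g(8) = mex{0,2} = 1
So g(8) = 1.
Build the Grundy sequence for heap B with g(k) = mex{g(k−s) : s ∈ {2, 5, 7}, s ≤ k}:
g(0) = mex{} = 0
g(1) = mex{} = 0
g(2) = mex{0} = 1
g(3) = mex{0} = 1
g(4) = mex{1} = 0
g(5) = mex{0,1} = 2
g(6) = mex{0} = 1
g(7) = mex{0,1,2} = 3
g(8) = mex{0,1} = 2
g(9) = mex{0,1,3} = 2
g(10) = mex{1,2} = 0
g(11) = mex{0,1,2} = 3
g(12) = mex{0,2,3} = 1
g(13) = mex{1,2,3} = 0
g(14) = mex{1,2,3} = 0
So g(14) = 0.
The value of a disjunctive sum is the nim-sum of the parts.
Combined value = 1 ⊕ 0 = 1.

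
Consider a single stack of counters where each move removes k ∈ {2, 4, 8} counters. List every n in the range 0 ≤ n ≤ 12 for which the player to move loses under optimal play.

0, 1, 6, 7, 12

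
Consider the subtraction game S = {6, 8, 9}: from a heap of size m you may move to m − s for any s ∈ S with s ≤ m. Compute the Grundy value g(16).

Compute g(0), g(1), … for moves {6, 8, 9}:
k:     0  1  2  3  4  5  6  7  8  9 10 11 12 13 14 15 16
g(k):  0  0  0  0  0  0  1  1  1  1  1  1  2  2  2  0  0
So g(16) = 0.

0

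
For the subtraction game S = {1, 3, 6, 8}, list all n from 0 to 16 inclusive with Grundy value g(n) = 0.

0, 2, 4, 9, 11, 13

Grundy values for subtraction set {1, 3, 6, 8}:
k:     0  1  2  3  4  5  6  7  8  9 10 11 12 13 14 15 16
g(k):  0  1  0  1  0  1  2  3  2  0  1  0  1  0  1  2  3
The P-positions (g = 0) in 0..16 are 0, 2, 4, 9, 11, 13.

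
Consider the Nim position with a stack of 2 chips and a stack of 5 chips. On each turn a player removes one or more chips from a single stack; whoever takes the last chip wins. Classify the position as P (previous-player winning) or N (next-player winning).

N-position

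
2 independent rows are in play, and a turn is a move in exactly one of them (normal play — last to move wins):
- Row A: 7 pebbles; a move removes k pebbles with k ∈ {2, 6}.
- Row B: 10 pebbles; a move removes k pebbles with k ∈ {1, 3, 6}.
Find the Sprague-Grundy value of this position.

0

Build the Grundy sequence for row A with g(k) = mex{g(k−s) : s ∈ {2, 6}, s ≤ k}:
g(0) = mex{} = 0
g(1) = mex{} = 0
g(2) = mex{0} = 1
g(3) = mex{0} = 1
g(4) = mex{1} = 0
g(5) = mex{1} = 0
g(6) = mex{0} = 1
g(7) = mex{0} = 1
So g(7) = 1.
Grundy values for row B (subtraction set {1, 3, 6}):
g(0) = mex{} = 0
g(1) = mex{0} = 1
g(2) = mex{1} = 0
g(3) = mex{0} = 1
g(4) = mex{1} = 0
g(5) = mex{0} = 1
g(6) = mex{0,1} = 2
g(7) = mex{0,1,2} = 3
g(8) = mex{0,1,3} = 2
g(9) = mex{1,2} = 0
g(10) = mex{0,3} = 1
So g(10) = 1.
The value of a disjunctive sum is the nim-sum of the parts.
Combined value = 1 ⊕ 1 = 0.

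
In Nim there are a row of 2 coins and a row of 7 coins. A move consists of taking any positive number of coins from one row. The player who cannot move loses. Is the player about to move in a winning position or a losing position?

Winning position

Bitwise XOR of the heap sizes:
  010  (2)
  111  (7)
  ---
  101  (5)
The nim-sum is 5 ≠ 0, so this is an N-position: the player to move can win.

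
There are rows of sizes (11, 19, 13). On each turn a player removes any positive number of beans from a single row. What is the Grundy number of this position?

Bitwise XOR of the heap sizes:
  01011  (11)
  10011  (19)
  01101  (13)
  -----
  10101  (21)

21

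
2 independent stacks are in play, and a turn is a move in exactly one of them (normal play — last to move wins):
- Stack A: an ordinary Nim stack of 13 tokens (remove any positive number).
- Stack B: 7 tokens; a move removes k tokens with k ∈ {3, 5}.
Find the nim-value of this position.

15

Stack A is a plain Nim stack of size 13, so its Grundy value is 13.
For stack B, compute g(0), g(1), … with moves {3, 5}:
k:     0  1  2  3  4  5  6  7
g(k):  0  0  0  1  1  1  2  2
So g(7) = 2.
By the Sprague-Grundy theorem, the Grundy value of a sum of independent games is the XOR of the component values.
Combined value = 13 ⊕ 2 = 15.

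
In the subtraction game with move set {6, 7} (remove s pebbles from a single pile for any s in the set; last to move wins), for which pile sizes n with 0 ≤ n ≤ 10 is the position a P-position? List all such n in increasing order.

0, 1, 2, 3, 4, 5

Grundy values for subtraction set {6, 7}:
g(0) = mex{} = 0
g(1) = mex{} = 0
g(2) = mex{} = 0
g(3) = mex{} = 0
g(4) = mex{} = 0
g(5) = mex{} = 0
g(6) = mex{0} = 1
g(7) = mex{0} = 1
g(8) = mex{0} = 1
g(9) = mex{0} = 1
g(10) = mex{0} = 1
The P-positions (g = 0) in 0..10 are 0, 1, 2, 3, 4, 5.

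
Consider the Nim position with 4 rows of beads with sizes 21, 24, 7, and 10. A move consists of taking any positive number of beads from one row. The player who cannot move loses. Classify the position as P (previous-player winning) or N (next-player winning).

Compute the nim-sum pairwise:
21 XOR 24 = 13
13 XOR 7 = 10
10 XOR 10 = 0
The nim-sum is 0, so this is a P-position: the player to move is in a losing position under optimal play.

P-position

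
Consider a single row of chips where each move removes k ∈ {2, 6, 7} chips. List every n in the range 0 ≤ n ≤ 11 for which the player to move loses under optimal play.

0, 1, 4, 5, 9

Compute g(0), g(1), … for moves {2, 6, 7}:
k:     0  1  2  3  4  5  6  7  8  9 10 11
g(k):  0  0  1  1  0  0  1  1  2  0  3  1
The P-positions (g = 0) in 0..11 are 0, 1, 4, 5, 9.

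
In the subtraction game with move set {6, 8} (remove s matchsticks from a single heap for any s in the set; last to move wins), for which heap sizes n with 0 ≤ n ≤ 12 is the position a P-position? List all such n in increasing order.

0, 1, 2, 3, 4, 5

Compute g(0), g(1), … for moves {6, 8}:
k:     0  1  2  3  4  5  6  7  8  9 10 11 12
g(k):  0  0  0  0  0  0  1  1  1  1  1  1  2
The P-positions (g = 0) in 0..12 are 0, 1, 2, 3, 4, 5.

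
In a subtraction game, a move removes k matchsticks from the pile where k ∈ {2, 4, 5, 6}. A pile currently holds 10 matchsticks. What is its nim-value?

1

Build the Grundy sequence with g(k) = mex{g(k−s) : s ∈ {2, 4, 5, 6}, s ≤ k}:
g(0) = mex{} = 0
g(1) = mex{} = 0
g(2) = mex{0} = 1
g(3) = mex{0} = 1
g(4) = mex{0,1} = 2
g(5) = mex{0,1} = 2
g(6) = mex{0,1,2} = 3
g(7) = mex{0,1,2} = 3
g(8) = mex{1,2,3} = 0
g(9) = mex{1,2,3} = 0
g(10) = mex{0,2,3} = 1
So g(10) = 1.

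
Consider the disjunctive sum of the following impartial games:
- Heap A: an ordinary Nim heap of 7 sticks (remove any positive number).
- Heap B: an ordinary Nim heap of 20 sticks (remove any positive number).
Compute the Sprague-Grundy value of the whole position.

Heap A is a plain Nim heap of size 7, so its Grundy value is 7.
Heap B is a plain Nim heap of size 20, so its Grundy value is 20.
The value of a disjunctive sum is the nim-sum of the parts.
Combined value = 7 XOR 20 = 19.

19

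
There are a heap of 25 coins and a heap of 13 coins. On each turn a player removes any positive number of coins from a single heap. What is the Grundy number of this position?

Nim-sum: 25 XOR 13 = 20.

20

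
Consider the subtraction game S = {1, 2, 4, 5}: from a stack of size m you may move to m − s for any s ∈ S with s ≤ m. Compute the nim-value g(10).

1

Grundy values for subtraction set {1, 2, 4, 5}:
g(0) = mex{} = 0
g(1) = mex{0} = 1
g(2) = mex{0,1} = 2
g(3) = mex{1,2} = 0
g(4) = mex{0,2} = 1
g(5) = mex{0,1} = 2
g(6) = mex{1,2} = 0
g(7) = mex{0,2} = 1
g(8) = mex{0,1} = 2
g(9) = mex{1,2} = 0
g(10) = mex{0,2} = 1
So g(10) = 1.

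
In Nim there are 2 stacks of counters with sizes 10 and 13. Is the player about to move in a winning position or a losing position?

Nim-sum: 10 XOR 13 = 7.
The nim-sum is 7 ≠ 0, so this is an N-position: the player to move can win.

Winning position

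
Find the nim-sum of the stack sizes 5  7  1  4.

7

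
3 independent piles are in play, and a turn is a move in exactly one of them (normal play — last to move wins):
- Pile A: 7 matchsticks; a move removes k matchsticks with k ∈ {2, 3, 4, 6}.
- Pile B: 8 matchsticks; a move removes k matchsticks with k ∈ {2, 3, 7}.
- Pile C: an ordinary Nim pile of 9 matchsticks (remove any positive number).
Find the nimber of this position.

11

Build the Grundy sequence for pile A with g(k) = mex{g(k−s) : s ∈ {2, 3, 4, 6}, s ≤ k}:
k:     0  1  2  3  4  5  6  7
g(k):  0  0  1  1  2  2  3  3
So g(7) = 3.
Build the Grundy sequence for pile B with g(k) = mex{g(k−s) : s ∈ {2, 3, 7}, s ≤ k}:
g(0) = mex{} = 0
g(1) = mex{} = 0
g(2) = mex{0} = 1
g(3) = mex{0} = 1
g(4) = mex{0,1} = 2
g(5) = mex{1} = 0
g(6) = mex{1,2} = 0
g(7) = mex{0,2} = 1
g(8) = mex{0} = 1
So g(8) = 1.
Pile C is a plain Nim pile of size 9, so its Grundy value is 9.
The value of a disjunctive sum is the nim-sum of the parts.
Combined value = 3 ⊕ 1 ⊕ 9 = 11.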